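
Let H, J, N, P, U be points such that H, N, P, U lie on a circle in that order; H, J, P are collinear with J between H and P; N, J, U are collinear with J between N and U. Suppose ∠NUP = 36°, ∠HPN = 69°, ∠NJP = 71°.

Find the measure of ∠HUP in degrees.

1. ∠NHP = 36°  [same arc NP]
2. ∠HNP = 75°  [△HNP]
3. ∠HUP = 105°  [cyclic HNPU, opposite ∠N+∠U]

∠HUP = 105°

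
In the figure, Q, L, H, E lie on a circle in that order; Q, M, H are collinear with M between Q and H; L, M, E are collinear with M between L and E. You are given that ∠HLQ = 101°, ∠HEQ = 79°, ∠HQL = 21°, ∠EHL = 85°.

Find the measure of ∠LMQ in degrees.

∠LMQ = 132°

1. ∠LHQ = 58°  [△QLH]
2. ∠HEL = 21°  [same arc LH]
3. ∠ELH = 74°  [△LHE]
4. ∠HML = 48°  [△LMH]
5. ∠LMQ = 132°  [linear pair at M on QH]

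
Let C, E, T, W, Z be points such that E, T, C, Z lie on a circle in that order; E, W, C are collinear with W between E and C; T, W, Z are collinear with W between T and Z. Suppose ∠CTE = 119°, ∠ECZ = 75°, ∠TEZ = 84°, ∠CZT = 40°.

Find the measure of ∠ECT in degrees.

∠ECT = 21°

1. ∠ETZ = 75°  [same arc EZ]
2. ∠EZT = 21°  [△ETZ]
3. ∠ECT = 21°  [same arc ET]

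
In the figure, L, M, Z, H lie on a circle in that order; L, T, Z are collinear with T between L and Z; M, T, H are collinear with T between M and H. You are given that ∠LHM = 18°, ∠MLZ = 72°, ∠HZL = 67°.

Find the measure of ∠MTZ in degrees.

∠MTZ = 139°

1. ∠HML = 67°  [same arc LH]
2. ∠LTM = 41°  [△LTM]
3. ∠MTZ = 139°  [linear pair at T on LZ]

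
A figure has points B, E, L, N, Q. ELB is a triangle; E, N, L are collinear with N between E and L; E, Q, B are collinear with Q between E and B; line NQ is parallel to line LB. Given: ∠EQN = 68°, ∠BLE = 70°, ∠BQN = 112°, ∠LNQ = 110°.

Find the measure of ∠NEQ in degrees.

1. ∠EBL = 68°  [NQ∥LB, corresponding at Q]
2. ∠BEL = 42°  [△ELB]
3. ∠NEQ = 42°  [N on EL, Q on EB]

∠NEQ = 42°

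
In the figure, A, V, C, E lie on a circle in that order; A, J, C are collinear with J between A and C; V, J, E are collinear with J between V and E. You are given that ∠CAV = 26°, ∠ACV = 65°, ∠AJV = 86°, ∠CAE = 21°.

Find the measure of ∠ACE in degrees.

1. ∠CEV = 26°  [same arc VC]
2. ∠CJE = 86°  [vertical angles at J]
3. ∠ACE = 68°  [△CJE]

∠ACE = 68°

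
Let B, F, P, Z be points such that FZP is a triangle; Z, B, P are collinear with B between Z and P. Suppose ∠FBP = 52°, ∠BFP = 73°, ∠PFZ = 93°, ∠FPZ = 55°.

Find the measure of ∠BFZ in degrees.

∠BFZ = 20°

1. ∠FBZ = 128°  [linear pair at B on ZP]
2. ∠FZP = 32°  [△FZP]
3. ∠BZF = 32°  [B on ray ZP]
4. ∠BFZ = 20°  [△FZB]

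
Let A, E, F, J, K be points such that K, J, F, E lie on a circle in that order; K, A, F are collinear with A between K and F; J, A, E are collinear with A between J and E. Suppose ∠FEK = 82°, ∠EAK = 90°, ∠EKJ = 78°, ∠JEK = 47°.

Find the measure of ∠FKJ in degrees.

1. ∠FJK = 98°  [cyclic KJFE, opposite ∠J+∠E]
2. ∠JFK = 47°  [same arc KJ]
3. ∠FKJ = 35°  [△KJF]

∠FKJ = 35°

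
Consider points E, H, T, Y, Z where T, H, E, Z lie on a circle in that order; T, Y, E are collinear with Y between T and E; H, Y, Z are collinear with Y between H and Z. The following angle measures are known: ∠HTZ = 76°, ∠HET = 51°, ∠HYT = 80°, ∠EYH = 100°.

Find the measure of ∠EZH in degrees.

1. ∠HEZ = 104°  [cyclic THEZ, opposite ∠T+∠E]
2. ∠EHZ = 29°  [△HYE]
3. ∠EZH = 47°  [△HEZ]

∠EZH = 47°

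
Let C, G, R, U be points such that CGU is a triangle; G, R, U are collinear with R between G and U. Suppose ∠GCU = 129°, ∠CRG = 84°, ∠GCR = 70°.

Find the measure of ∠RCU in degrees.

1. ∠CGR = 26°  [△CGR]
2. ∠CRU = 96°  [linear pair at R on GU]
3. ∠CGU = 26°  [R on ray GU]
4. ∠CUG = 25°  [△CGU]
5. ∠CUR = 25°  [R on ray UG]
6. ∠RCU = 59°  [△CRU]

∠RCU = 59°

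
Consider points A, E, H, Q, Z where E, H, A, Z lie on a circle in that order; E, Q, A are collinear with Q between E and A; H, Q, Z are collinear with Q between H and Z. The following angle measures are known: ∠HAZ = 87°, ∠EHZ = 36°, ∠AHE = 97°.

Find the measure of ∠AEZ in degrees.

1. ∠EAZ = 36°  [same arc EZ]
2. ∠AZE = 83°  [cyclic EHAZ, opposite ∠H+∠Z]
3. ∠AEZ = 61°  [△EAZ]

∠AEZ = 61°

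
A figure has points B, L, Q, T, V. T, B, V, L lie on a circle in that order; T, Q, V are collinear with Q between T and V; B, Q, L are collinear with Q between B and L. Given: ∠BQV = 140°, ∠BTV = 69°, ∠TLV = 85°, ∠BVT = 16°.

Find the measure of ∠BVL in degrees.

1. ∠LBV = 24°  [△BQV]
2. ∠BLV = 69°  [same arc BV]
3. ∠BVL = 87°  [△BVL]

∠BVL = 87°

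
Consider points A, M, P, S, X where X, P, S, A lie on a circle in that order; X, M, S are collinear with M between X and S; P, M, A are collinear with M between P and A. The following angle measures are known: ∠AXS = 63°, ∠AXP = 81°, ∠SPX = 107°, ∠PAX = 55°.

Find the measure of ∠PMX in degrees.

∠PMX = 118°

1. ∠APS = 63°  [same arc SA]
2. ∠PSX = 55°  [same arc XP]
3. ∠PMS = 62°  [△PMS]
4. ∠PMX = 118°  [linear pair at M on XS]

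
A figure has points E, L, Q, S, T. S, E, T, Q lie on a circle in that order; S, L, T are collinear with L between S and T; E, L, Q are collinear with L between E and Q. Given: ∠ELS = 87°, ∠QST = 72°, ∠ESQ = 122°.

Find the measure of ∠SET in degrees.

∠SET = 115°

1. ∠ELT = 93°  [linear pair at L on ST]
2. ∠QET = 72°  [same arc TQ]
3. ∠ETQ = 58°  [cyclic SETQ, opposite ∠S+∠T]
4. ∠ETS = 15°  [△ELT]
5. ∠EQT = 50°  [△ETQ]
6. ∠EST = 50°  [same arc ET]
7. ∠SET = 115°  [△SET]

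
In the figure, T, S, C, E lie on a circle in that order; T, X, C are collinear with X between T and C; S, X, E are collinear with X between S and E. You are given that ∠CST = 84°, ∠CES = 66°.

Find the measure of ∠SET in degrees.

1. ∠CTS = 66°  [same arc SC]
2. ∠SCT = 30°  [△TSC]
3. ∠SET = 30°  [same arc TS]

∠SET = 30°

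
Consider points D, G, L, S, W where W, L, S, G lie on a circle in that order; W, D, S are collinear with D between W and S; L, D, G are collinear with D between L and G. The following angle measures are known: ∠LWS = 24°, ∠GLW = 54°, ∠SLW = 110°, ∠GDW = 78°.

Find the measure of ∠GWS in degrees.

∠GWS = 56°

1. ∠GSW = 54°  [same arc WG]
2. ∠SGW = 70°  [cyclic WLSG, opposite ∠L+∠G]
3. ∠GWS = 56°  [△WSG]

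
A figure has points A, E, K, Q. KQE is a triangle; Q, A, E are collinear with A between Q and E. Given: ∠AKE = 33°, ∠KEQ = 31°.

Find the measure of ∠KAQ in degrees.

1. ∠AEK = 31°  [A on ray EQ]
2. ∠EAK = 116°  [△KAE]
3. ∠KAQ = 64°  [linear pair at A on QE]

∠KAQ = 64°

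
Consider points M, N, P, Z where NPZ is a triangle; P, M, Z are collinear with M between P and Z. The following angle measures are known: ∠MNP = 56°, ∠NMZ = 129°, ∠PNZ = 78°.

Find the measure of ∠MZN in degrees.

∠MZN = 29°

1. ∠NMP = 51°  [linear pair at M on PZ]
2. ∠MPN = 73°  [△NPM]
3. ∠NPZ = 73°  [M on ray PZ]
4. ∠NZP = 29°  [△NPZ]
5. ∠MZN = 29°  [M on ray ZP]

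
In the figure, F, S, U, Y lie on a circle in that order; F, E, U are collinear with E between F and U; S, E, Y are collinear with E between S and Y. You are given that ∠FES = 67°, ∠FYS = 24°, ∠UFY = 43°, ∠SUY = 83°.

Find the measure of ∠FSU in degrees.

∠FSU = 102°

1. ∠FUS = 24°  [same arc FS]
2. ∠USY = 43°  [same arc UY]
3. ∠SYU = 54°  [△SUY]
4. ∠SFU = 54°  [same arc SU]
5. ∠FSU = 102°  [△FSU]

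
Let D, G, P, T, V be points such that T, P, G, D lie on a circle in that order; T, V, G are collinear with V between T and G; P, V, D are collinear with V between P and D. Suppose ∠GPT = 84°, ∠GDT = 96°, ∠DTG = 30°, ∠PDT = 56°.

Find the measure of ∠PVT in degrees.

∠PVT = 86°

1. ∠DGT = 54°  [△TGD]
2. ∠PGT = 56°  [same arc TP]
3. ∠DPT = 54°  [same arc TD]
4. ∠GTP = 40°  [△TPG]
5. ∠PVT = 86°  [△TVP]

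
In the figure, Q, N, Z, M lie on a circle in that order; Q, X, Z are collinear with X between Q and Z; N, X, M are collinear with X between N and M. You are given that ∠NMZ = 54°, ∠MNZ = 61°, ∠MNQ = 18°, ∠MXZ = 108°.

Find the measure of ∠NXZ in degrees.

∠NXZ = 72°

1. ∠NQZ = 54°  [same arc NZ]
2. ∠NXQ = 108°  [△QXN]
3. ∠NXZ = 72°  [linear pair at X on QZ]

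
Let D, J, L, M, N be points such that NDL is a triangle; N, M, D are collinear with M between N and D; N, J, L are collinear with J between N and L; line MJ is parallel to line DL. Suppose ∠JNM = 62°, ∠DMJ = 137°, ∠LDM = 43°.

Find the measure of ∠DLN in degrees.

1. ∠DNL = 62°  [M on ND, J on NL]
2. ∠LDN = 43°  [M on ray DN]
3. ∠DLN = 75°  [△NDL]

∠DLN = 75°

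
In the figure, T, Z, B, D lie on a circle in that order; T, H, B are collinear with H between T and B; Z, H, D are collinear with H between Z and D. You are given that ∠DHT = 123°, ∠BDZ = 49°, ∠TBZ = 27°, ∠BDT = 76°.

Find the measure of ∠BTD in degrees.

1. ∠BHD = 57°  [linear pair at H on TB]
2. ∠DBT = 74°  [△BHD]
3. ∠BTD = 30°  [△TBD]

∠BTD = 30°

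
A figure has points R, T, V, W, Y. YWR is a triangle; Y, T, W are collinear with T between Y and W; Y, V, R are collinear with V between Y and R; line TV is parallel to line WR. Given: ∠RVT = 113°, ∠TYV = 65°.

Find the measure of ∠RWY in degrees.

1. ∠TVY = 67°  [linear pair at V on YR]
2. ∠VTY = 48°  [△YTV]
3. ∠RWY = 48°  [TV∥WR, corresponding at T]

∠RWY = 48°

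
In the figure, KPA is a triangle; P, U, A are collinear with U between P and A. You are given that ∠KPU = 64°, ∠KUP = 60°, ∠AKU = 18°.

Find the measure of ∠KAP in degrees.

∠KAP = 42°

1. ∠AUK = 120°  [linear pair at U on PA]
2. ∠KAU = 42°  [△KUA]
3. ∠KAP = 42°  [U on ray AP]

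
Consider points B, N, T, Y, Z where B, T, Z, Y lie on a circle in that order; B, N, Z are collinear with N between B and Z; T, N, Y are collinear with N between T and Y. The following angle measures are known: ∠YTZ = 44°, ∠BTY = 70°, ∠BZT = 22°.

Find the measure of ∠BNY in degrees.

∠BNY = 114°

1. ∠YBZ = 44°  [same arc ZY]
2. ∠BYT = 22°  [same arc BT]
3. ∠BNY = 114°  [△BNY]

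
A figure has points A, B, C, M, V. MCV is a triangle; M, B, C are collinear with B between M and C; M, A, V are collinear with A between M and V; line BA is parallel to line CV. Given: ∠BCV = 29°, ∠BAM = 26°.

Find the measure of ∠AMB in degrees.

∠AMB = 125°

1. ∠MCV = 29°  [B on ray CM]
2. ∠CVM = 26°  [BA∥CV, corresponding at A]
3. ∠CMV = 125°  [△MCV]
4. ∠AMB = 125°  [B on MC, A on MV]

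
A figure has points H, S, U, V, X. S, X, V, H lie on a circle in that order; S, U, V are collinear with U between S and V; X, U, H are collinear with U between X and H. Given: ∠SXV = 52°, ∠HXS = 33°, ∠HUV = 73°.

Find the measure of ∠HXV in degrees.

1. ∠SHV = 128°  [cyclic SXVH, opposite ∠X+∠H]
2. ∠HVS = 33°  [same arc SH]
3. ∠HSV = 19°  [△SVH]
4. ∠HXV = 19°  [same arc VH]

∠HXV = 19°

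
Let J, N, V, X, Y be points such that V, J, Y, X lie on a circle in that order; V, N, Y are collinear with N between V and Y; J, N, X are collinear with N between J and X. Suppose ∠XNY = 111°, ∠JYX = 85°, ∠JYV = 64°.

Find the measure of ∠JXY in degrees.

∠JXY = 48°

1. ∠JNV = 111°  [vertical angles at N]
2. ∠JNY = 69°  [linear pair at N on VY]
3. ∠XJY = 47°  [△JNY]
4. ∠JXY = 48°  [△JYX]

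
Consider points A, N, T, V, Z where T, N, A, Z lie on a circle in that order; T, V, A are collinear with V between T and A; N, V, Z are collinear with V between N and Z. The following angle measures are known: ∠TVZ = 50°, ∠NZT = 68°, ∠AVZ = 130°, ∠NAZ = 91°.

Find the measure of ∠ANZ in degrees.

1. ∠AVN = 50°  [vertical angles at V]
2. ∠NAT = 68°  [same arc TN]
3. ∠ANZ = 62°  [△NVA]

∠ANZ = 62°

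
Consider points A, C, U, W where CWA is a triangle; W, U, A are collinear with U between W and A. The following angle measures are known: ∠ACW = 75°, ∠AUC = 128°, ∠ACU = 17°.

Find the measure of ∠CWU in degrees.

∠CWU = 70°

1. ∠CAU = 35°  [△CUA]
2. ∠CAW = 35°  [U on ray AW]
3. ∠AWC = 70°  [△CWA]
4. ∠CWU = 70°  [U on ray WA]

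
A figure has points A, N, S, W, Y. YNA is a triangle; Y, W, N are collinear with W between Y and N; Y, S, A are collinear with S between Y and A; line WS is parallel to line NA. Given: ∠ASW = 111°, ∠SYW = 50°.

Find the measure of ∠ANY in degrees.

∠ANY = 61°

1. ∠WSY = 69°  [linear pair at S on YA]
2. ∠SWY = 61°  [△YWS]
3. ∠ANY = 61°  [WS∥NA, corresponding at W]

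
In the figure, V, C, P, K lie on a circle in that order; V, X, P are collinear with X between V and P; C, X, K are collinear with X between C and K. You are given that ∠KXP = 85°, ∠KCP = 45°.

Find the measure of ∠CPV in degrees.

∠CPV = 40°

1. ∠CXV = 85°  [vertical angles at X]
2. ∠CXP = 95°  [linear pair at X on VP]
3. ∠CPV = 40°  [△CXP]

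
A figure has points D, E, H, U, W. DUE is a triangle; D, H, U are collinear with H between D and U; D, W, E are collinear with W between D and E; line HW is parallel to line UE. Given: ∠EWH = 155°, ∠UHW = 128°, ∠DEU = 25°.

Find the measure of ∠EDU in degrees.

1. ∠DWH = 25°  [linear pair at W on DE]
2. ∠DHW = 52°  [linear pair at H on DU]
3. ∠HDW = 103°  [△DHW]
4. ∠EDU = 103°  [H on DU, W on DE]

∠EDU = 103°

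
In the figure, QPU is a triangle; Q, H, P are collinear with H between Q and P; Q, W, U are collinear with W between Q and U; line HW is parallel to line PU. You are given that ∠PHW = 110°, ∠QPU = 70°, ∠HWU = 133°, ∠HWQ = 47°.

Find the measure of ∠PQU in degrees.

1. ∠QHW = 70°  [linear pair at H on QP]
2. ∠HQW = 63°  [△QHW]
3. ∠PQU = 63°  [H on QP, W on QU]

∠PQU = 63°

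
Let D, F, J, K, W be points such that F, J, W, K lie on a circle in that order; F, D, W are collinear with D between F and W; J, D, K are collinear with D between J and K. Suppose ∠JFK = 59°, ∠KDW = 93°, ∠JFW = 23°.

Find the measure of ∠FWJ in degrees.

∠FWJ = 57°

1. ∠JWK = 121°  [cyclic FJWK, opposite ∠F+∠W]
2. ∠FDJ = 93°  [vertical angles at D]
3. ∠JKW = 23°  [same arc JW]
4. ∠KJW = 36°  [△JWK]
5. ∠JDW = 87°  [linear pair at D on FW]
6. ∠FWJ = 57°  [△JDW]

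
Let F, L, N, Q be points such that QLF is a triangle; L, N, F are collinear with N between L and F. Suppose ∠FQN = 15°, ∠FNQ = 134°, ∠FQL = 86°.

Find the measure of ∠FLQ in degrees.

∠FLQ = 63°

1. ∠NFQ = 31°  [△QNF]
2. ∠LFQ = 31°  [N on ray FL]
3. ∠FLQ = 63°  [△QLF]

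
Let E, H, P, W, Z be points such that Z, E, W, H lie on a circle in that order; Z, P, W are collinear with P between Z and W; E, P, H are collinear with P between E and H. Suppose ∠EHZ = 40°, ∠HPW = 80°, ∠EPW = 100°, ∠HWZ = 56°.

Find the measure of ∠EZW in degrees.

∠EZW = 44°

1. ∠EPZ = 80°  [vertical angles at P]
2. ∠HEZ = 56°  [same arc ZH]
3. ∠EZW = 44°  [△ZPE]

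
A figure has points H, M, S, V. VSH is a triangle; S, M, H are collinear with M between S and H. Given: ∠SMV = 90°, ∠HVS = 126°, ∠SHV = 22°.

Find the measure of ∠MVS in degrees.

1. ∠HSV = 32°  [△VSH]
2. ∠MSV = 32°  [M on ray SH]
3. ∠MVS = 58°  [△VSM]

∠MVS = 58°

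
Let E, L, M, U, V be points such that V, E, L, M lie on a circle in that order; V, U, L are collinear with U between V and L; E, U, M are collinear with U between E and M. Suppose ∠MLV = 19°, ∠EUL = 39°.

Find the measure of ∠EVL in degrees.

∠EVL = 20°

1. ∠MEV = 19°  [same arc VM]
2. ∠EUV = 141°  [linear pair at U on VL]
3. ∠EVL = 20°  [△VUE]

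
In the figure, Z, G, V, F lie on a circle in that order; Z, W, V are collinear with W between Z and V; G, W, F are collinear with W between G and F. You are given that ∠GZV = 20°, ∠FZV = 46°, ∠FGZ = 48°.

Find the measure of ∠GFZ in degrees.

1. ∠GWZ = 112°  [△ZWG]
2. ∠FGV = 46°  [same arc VF]
3. ∠GWV = 68°  [linear pair at W on ZV]
4. ∠GVZ = 66°  [△GWV]
5. ∠GFZ = 66°  [same arc ZG]

∠GFZ = 66°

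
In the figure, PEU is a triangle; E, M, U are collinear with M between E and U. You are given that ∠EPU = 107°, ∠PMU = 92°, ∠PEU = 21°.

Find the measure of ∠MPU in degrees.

∠MPU = 36°

1. ∠EUP = 52°  [△PEU]
2. ∠MUP = 52°  [M on ray UE]
3. ∠MPU = 36°  [△PMU]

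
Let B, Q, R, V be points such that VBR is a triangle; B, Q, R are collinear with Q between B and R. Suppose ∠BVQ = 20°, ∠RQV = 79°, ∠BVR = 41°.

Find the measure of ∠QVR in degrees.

1. ∠BQV = 101°  [linear pair at Q on BR]
2. ∠QBV = 59°  [△VBQ]
3. ∠RBV = 59°  [Q on ray BR]
4. ∠BRV = 80°  [△VBR]
5. ∠QRV = 80°  [Q on ray RB]
6. ∠QVR = 21°  [△VQR]

∠QVR = 21°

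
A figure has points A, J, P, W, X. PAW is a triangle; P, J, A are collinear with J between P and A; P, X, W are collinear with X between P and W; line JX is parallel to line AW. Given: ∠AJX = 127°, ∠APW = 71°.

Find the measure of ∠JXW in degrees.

1. ∠PJX = 53°  [linear pair at J on PA]
2. ∠JPX = 71°  [J on PA, X on PW]
3. ∠JXP = 56°  [△PJX]
4. ∠JXW = 124°  [linear pair at X on PW]

∠JXW = 124°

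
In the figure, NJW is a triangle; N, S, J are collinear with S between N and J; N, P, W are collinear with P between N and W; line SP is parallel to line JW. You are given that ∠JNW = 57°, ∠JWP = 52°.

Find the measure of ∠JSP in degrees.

∠JSP = 109°

1. ∠JWN = 52°  [P on ray WN]
2. ∠NJW = 71°  [△NJW]
3. ∠NSP = 71°  [SP∥JW, corresponding at S]
4. ∠JSP = 109°  [linear pair at S on NJ]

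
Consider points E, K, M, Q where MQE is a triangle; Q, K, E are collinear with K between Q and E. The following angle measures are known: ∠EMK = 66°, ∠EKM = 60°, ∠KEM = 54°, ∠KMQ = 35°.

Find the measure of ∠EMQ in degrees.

∠EMQ = 101°

1. ∠MKQ = 120°  [linear pair at K on QE]
2. ∠MEQ = 54°  [K on ray EQ]
3. ∠KQM = 25°  [△MQK]
4. ∠EQM = 25°  [K on ray QE]
5. ∠EMQ = 101°  [△MQE]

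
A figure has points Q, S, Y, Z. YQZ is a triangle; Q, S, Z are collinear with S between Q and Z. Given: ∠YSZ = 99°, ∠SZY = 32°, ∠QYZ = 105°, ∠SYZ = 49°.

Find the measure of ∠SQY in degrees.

∠SQY = 43°

1. ∠QZY = 32°  [S on ray ZQ]
2. ∠YQZ = 43°  [△YQZ]
3. ∠SQY = 43°  [S on ray QZ]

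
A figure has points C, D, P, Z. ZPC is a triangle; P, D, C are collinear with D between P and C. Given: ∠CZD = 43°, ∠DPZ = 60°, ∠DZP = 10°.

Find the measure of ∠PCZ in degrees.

∠PCZ = 67°

1. ∠PDZ = 110°  [△ZPD]
2. ∠CDZ = 70°  [linear pair at D on PC]
3. ∠DCZ = 67°  [△ZDC]
4. ∠PCZ = 67°  [D on ray CP]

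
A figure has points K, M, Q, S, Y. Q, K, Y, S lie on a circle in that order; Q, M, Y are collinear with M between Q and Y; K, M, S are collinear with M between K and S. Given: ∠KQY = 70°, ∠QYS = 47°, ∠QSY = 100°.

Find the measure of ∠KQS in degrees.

∠KQS = 103°

1. ∠KSY = 70°  [same arc KY]
2. ∠SQY = 33°  [△QYS]
3. ∠SKY = 33°  [same arc YS]
4. ∠KYS = 77°  [△KYS]
5. ∠KQS = 103°  [cyclic QKYS, opposite ∠Q+∠Y]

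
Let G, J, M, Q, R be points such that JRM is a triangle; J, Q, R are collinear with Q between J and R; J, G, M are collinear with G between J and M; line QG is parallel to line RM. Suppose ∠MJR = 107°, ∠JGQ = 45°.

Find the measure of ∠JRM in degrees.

1. ∠GJQ = 107°  [Q on JR, G on JM]
2. ∠GQJ = 28°  [△JQG]
3. ∠JRM = 28°  [QG∥RM, corresponding at Q]

∠JRM = 28°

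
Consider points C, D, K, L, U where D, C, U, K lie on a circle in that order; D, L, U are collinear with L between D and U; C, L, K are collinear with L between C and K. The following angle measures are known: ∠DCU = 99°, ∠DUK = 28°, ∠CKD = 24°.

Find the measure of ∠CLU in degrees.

∠CLU = 85°

1. ∠DKU = 81°  [cyclic DCUK, opposite ∠C+∠K]
2. ∠KDU = 71°  [△DUK]
3. ∠CUD = 24°  [same arc DC]
4. ∠KCU = 71°  [same arc UK]
5. ∠CLU = 85°  [△CLU]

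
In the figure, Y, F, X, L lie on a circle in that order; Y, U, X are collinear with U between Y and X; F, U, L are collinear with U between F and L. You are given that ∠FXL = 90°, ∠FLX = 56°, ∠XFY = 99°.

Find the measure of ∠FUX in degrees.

1. ∠LFX = 34°  [△FXL]
2. ∠FYX = 56°  [same arc FX]
3. ∠FXY = 25°  [△YFX]
4. ∠FUX = 121°  [△FUX]

∠FUX = 121°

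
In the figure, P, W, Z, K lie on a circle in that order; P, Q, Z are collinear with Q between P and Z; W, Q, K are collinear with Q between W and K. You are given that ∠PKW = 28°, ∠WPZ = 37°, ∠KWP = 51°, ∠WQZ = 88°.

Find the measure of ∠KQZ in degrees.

∠KQZ = 92°

1. ∠WKZ = 37°  [same arc WZ]
2. ∠KZP = 51°  [same arc PK]
3. ∠KQZ = 92°  [△ZQK]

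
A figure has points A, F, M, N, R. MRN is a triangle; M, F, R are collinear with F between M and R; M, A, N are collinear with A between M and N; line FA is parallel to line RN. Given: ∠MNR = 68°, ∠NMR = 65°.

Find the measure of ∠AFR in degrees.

∠AFR = 133°

1. ∠MRN = 47°  [△MRN]
2. ∠AFM = 47°  [FA∥RN, corresponding at F]
3. ∠AFR = 133°  [linear pair at F on MR]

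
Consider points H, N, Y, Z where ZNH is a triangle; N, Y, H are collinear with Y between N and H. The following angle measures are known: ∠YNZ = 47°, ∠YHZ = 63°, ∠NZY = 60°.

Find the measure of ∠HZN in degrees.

1. ∠HNZ = 47°  [Y on ray NH]
2. ∠NHZ = 63°  [Y on ray HN]
3. ∠HZN = 70°  [△ZNH]

∠HZN = 70°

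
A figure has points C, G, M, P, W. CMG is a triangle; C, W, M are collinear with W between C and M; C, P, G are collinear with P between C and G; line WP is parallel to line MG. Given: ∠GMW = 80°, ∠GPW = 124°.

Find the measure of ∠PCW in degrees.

1. ∠CMG = 80°  [W on ray MC]
2. ∠CPW = 56°  [linear pair at P on CG]
3. ∠CWP = 80°  [WP∥MG, corresponding at W]
4. ∠PCW = 44°  [△CWP]

∠PCW = 44°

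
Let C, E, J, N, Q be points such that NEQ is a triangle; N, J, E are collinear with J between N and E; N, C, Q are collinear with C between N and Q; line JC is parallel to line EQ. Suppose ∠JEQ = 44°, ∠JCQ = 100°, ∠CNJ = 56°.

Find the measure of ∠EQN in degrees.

∠EQN = 80°

1. ∠NEQ = 44°  [J on ray EN]
2. ∠ENQ = 56°  [J on NE, C on NQ]
3. ∠EQN = 80°  [△NEQ]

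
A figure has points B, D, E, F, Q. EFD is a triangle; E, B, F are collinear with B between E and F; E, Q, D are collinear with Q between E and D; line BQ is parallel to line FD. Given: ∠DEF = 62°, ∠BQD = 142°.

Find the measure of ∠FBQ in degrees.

∠FBQ = 100°

1. ∠BEQ = 62°  [B on EF, Q on ED]
2. ∠BQE = 38°  [linear pair at Q on ED]
3. ∠EBQ = 80°  [△EBQ]
4. ∠FBQ = 100°  [linear pair at B on EF]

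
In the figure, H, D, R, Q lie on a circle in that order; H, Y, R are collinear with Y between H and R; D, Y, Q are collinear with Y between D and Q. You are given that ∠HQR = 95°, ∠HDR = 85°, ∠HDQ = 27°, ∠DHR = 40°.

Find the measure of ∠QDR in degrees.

1. ∠HRQ = 27°  [same arc HQ]
2. ∠QHR = 58°  [△HRQ]
3. ∠QDR = 58°  [same arc RQ]

∠QDR = 58°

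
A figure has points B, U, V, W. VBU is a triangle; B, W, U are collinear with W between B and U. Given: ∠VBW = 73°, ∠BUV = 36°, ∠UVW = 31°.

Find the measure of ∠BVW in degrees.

∠BVW = 40°

1. ∠VUW = 36°  [W on ray UB]
2. ∠UWV = 113°  [△VWU]
3. ∠BWV = 67°  [linear pair at W on BU]
4. ∠BVW = 40°  [△VBW]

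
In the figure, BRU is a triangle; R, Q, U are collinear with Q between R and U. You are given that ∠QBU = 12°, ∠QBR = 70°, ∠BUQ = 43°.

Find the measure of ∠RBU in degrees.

1. ∠BQU = 125°  [△BQU]
2. ∠BUR = 43°  [Q on ray UR]
3. ∠BQR = 55°  [linear pair at Q on RU]
4. ∠BRQ = 55°  [△BRQ]
5. ∠BRU = 55°  [Q on ray RU]
6. ∠RBU = 82°  [△BRU]

∠RBU = 82°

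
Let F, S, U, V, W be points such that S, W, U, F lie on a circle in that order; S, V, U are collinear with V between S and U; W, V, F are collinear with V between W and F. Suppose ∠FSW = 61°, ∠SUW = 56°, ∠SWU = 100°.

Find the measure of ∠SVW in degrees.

1. ∠SFW = 56°  [same arc SW]
2. ∠USW = 24°  [△SWU]
3. ∠FWS = 63°  [△SWF]
4. ∠SVW = 93°  [△SVW]

∠SVW = 93°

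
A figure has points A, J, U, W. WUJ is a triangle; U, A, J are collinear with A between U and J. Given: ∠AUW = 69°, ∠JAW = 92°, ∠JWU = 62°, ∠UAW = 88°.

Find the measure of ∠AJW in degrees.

1. ∠JUW = 69°  [A on ray UJ]
2. ∠UJW = 49°  [△WUJ]
3. ∠AJW = 49°  [A on ray JU]

∠AJW = 49°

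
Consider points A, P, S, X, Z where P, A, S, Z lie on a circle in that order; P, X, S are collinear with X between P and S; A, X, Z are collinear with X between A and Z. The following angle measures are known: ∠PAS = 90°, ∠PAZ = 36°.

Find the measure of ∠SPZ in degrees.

∠SPZ = 54°

1. ∠PZS = 90°  [cyclic PASZ, opposite ∠A+∠Z]
2. ∠PSZ = 36°  [same arc PZ]
3. ∠SPZ = 54°  [△PSZ]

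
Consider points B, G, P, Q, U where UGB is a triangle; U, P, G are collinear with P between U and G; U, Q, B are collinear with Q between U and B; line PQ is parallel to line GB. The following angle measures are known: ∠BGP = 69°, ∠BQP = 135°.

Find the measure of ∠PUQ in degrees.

∠PUQ = 66°

1. ∠BGU = 69°  [P on ray GU]
2. ∠PQU = 45°  [linear pair at Q on UB]
3. ∠QPU = 69°  [PQ∥GB, corresponding at P]
4. ∠PUQ = 66°  [△UPQ]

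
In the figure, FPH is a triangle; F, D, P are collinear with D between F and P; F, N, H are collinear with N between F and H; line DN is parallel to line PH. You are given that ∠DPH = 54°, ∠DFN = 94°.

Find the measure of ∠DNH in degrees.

1. ∠FPH = 54°  [D on ray PF]
2. ∠HFP = 94°  [D on FP, N on FH]
3. ∠FHP = 32°  [△FPH]
4. ∠DNF = 32°  [DN∥PH, corresponding at N]
5. ∠DNH = 148°  [linear pair at N on FH]

∠DNH = 148°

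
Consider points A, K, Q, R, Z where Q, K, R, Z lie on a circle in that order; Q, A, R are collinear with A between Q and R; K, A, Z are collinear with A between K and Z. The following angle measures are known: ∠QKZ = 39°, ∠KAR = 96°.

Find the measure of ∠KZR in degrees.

∠KZR = 57°

1. ∠QRZ = 39°  [same arc QZ]
2. ∠QAZ = 96°  [vertical angles at A]
3. ∠RAZ = 84°  [linear pair at A on QR]
4. ∠KZR = 57°  [△RAZ]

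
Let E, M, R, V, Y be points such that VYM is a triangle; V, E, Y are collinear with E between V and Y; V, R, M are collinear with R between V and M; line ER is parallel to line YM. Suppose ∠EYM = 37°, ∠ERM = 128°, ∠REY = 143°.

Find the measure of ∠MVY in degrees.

1. ∠ERV = 52°  [linear pair at R on VM]
2. ∠REV = 37°  [linear pair at E on VY]
3. ∠EVR = 91°  [△VER]
4. ∠MVY = 91°  [E on VY, R on VM]

∠MVY = 91°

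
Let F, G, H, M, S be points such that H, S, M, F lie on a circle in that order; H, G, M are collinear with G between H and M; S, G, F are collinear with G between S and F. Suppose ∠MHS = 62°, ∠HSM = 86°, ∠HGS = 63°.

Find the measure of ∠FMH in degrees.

∠FMH = 55°

1. ∠MFS = 62°  [same arc SM]
2. ∠FGM = 63°  [vertical angles at G]
3. ∠FMH = 55°  [△MGF]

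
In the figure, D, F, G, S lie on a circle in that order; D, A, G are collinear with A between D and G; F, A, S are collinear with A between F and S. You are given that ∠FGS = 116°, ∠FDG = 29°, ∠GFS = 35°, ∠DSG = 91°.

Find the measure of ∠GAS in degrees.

1. ∠FSG = 29°  [△FGS]
2. ∠GDS = 35°  [same arc GS]
3. ∠DGS = 54°  [△DGS]
4. ∠GAS = 97°  [△GAS]

∠GAS = 97°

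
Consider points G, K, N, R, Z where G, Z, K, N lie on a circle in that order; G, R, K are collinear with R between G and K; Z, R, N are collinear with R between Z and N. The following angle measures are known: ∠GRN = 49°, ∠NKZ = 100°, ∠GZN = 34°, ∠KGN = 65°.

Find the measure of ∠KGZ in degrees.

∠KGZ = 15°

1. ∠KRZ = 49°  [vertical angles at R]
2. ∠GRZ = 131°  [linear pair at R on GK]
3. ∠KGZ = 15°  [△GRZ]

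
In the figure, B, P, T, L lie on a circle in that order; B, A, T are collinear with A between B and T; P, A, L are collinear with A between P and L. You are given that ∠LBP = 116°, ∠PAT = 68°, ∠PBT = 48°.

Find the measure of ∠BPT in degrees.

1. ∠LTP = 64°  [cyclic BPTL, opposite ∠B+∠T]
2. ∠PLT = 48°  [same arc PT]
3. ∠LPT = 68°  [△PTL]
4. ∠BTP = 44°  [△PAT]
5. ∠BPT = 88°  [△BPT]

∠BPT = 88°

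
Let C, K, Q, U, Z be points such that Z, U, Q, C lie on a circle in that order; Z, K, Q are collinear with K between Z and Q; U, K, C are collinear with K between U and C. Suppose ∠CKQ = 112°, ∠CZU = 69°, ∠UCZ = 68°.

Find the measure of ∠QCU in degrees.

∠QCU = 25°

1. ∠UKZ = 112°  [vertical angles at K]
2. ∠CUZ = 43°  [△ZUC]
3. ∠QZU = 25°  [△ZKU]
4. ∠QCU = 25°  [same arc UQ]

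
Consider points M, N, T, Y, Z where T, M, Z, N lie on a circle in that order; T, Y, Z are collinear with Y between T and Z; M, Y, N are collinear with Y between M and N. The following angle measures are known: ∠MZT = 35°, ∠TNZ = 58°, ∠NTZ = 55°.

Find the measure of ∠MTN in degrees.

1. ∠MNT = 35°  [same arc TM]
2. ∠NZT = 67°  [△TZN]
3. ∠NMT = 67°  [same arc TN]
4. ∠MTN = 78°  [△TMN]

∠MTN = 78°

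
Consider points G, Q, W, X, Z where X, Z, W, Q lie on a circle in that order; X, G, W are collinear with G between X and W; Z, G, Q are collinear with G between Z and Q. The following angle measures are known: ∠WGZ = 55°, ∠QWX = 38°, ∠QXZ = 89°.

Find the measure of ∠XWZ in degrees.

1. ∠QZX = 38°  [same arc XQ]
2. ∠XQZ = 53°  [△XZQ]
3. ∠XWZ = 53°  [same arc XZ]

∠XWZ = 53°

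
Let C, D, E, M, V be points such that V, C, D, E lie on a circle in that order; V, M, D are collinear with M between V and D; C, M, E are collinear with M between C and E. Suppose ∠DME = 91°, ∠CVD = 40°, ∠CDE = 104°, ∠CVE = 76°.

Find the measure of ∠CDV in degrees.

∠CDV = 55°

1. ∠CMV = 91°  [vertical angles at M]
2. ∠CED = 40°  [same arc CD]
3. ∠DCE = 36°  [△CDE]
4. ∠CMD = 89°  [linear pair at M on VD]
5. ∠CDV = 55°  [△CMD]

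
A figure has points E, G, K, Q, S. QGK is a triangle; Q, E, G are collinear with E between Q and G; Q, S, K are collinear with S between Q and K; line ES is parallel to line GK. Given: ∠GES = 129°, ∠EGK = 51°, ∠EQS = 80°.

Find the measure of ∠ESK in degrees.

∠ESK = 131°

1. ∠QES = 51°  [linear pair at E on QG]
2. ∠ESQ = 49°  [△QES]
3. ∠ESK = 131°  [linear pair at S on QK]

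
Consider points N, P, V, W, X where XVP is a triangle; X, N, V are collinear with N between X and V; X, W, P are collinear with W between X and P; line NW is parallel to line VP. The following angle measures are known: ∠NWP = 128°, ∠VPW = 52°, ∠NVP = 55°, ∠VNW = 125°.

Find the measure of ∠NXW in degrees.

∠NXW = 73°

1. ∠NWX = 52°  [linear pair at W on XP]
2. ∠WNX = 55°  [linear pair at N on XV]
3. ∠NXW = 73°  [△XNW]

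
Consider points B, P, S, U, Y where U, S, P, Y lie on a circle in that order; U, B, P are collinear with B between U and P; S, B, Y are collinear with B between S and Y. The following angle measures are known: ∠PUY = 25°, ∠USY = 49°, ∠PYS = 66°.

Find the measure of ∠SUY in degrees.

1. ∠PSY = 25°  [same arc PY]
2. ∠SPY = 89°  [△SPY]
3. ∠SUY = 91°  [cyclic USPY, opposite ∠U+∠P]

∠SUY = 91°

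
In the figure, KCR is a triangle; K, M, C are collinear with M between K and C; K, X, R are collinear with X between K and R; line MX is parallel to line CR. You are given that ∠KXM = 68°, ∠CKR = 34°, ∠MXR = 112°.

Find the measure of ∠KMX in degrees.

∠KMX = 78°

1. ∠CRK = 68°  [MX∥CR, corresponding at X]
2. ∠KCR = 78°  [△KCR]
3. ∠KMX = 78°  [MX∥CR, corresponding at M]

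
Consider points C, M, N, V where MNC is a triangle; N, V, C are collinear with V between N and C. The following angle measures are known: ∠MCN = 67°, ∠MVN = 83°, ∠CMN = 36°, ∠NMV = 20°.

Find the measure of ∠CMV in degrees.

∠CMV = 16°

1. ∠MCV = 67°  [V on ray CN]
2. ∠CVM = 97°  [linear pair at V on NC]
3. ∠CMV = 16°  [△MVC]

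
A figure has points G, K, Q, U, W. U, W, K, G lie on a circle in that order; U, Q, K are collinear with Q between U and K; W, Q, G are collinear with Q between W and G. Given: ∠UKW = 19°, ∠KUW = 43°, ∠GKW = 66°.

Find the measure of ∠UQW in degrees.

1. ∠UGW = 19°  [same arc UW]
2. ∠GUW = 114°  [cyclic UWKG, opposite ∠U+∠K]
3. ∠GWU = 47°  [△UWG]
4. ∠UQW = 90°  [△UQW]

∠UQW = 90°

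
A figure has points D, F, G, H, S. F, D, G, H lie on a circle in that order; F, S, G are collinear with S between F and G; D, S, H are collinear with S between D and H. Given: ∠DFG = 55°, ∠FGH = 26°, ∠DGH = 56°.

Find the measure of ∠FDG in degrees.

∠FDG = 95°

1. ∠FDH = 26°  [same arc FH]
2. ∠DFH = 124°  [cyclic FDGH, opposite ∠F+∠G]
3. ∠DHF = 30°  [△FDH]
4. ∠DGF = 30°  [same arc FD]
5. ∠FDG = 95°  [△FDG]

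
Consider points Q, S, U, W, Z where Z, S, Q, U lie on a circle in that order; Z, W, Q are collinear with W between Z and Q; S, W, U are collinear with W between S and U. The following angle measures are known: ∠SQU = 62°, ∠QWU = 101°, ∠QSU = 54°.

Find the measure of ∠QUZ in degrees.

∠QUZ = 111°

1. ∠QUS = 64°  [△SQU]
2. ∠UQZ = 15°  [△QWU]
3. ∠QZU = 54°  [same arc QU]
4. ∠QUZ = 111°  [△ZQU]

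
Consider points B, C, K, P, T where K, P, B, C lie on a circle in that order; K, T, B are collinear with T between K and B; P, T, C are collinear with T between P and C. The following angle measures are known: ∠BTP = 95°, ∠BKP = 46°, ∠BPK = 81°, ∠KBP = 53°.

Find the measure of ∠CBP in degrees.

1. ∠BPC = 32°  [△PTB]
2. ∠BCP = 46°  [same arc PB]
3. ∠CBP = 102°  [△PBC]

∠CBP = 102°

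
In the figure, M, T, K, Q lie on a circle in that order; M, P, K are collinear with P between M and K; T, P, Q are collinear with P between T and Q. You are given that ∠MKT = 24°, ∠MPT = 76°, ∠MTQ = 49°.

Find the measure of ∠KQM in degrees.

∠KQM = 79°

1. ∠KMT = 55°  [△MPT]
2. ∠KTM = 101°  [△MTK]
3. ∠KQM = 79°  [cyclic MTKQ, opposite ∠T+∠Q]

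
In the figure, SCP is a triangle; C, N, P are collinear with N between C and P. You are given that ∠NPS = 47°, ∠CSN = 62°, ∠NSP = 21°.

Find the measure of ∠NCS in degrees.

1. ∠PNS = 112°  [△SNP]
2. ∠CNS = 68°  [linear pair at N on CP]
3. ∠NCS = 50°  [△SCN]

∠NCS = 50°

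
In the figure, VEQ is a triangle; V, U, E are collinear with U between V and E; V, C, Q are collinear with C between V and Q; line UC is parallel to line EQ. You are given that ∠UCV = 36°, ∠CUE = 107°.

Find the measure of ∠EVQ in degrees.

1. ∠CUV = 73°  [linear pair at U on VE]
2. ∠CVU = 71°  [△VUC]
3. ∠EVQ = 71°  [U on VE, C on VQ]

∠EVQ = 71°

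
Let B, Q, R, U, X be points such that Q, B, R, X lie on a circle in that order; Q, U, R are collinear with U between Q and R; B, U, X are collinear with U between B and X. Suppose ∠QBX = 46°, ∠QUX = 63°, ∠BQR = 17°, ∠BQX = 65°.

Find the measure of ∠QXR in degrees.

∠QXR = 86°

1. ∠QRX = 46°  [same arc QX]
2. ∠BXQ = 69°  [△QBX]
3. ∠RQX = 48°  [△QUX]
4. ∠QXR = 86°  [△QRX]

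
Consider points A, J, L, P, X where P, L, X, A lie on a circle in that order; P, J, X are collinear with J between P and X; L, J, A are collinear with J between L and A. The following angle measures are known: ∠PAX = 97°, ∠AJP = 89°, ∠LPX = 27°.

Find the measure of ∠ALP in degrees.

∠ALP = 62°

1. ∠LJX = 89°  [vertical angles at J]
2. ∠LJP = 91°  [linear pair at J on PX]
3. ∠ALP = 62°  [△PJL]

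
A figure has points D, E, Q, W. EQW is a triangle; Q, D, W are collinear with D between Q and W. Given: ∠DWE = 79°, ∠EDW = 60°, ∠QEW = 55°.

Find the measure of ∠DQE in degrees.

∠DQE = 46°

1. ∠EWQ = 79°  [D on ray WQ]
2. ∠EQW = 46°  [△EQW]
3. ∠DQE = 46°  [D on ray QW]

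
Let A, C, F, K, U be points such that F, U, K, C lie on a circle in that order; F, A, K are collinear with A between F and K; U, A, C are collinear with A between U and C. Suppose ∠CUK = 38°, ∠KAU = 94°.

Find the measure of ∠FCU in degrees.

1. ∠CFK = 38°  [same arc KC]
2. ∠CAF = 94°  [vertical angles at A]
3. ∠FCU = 48°  [△FAC]

∠FCU = 48°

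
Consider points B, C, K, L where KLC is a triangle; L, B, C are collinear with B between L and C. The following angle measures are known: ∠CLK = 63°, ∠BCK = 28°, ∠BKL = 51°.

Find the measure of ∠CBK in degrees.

∠CBK = 114°

1. ∠BLK = 63°  [B on ray LC]
2. ∠KBL = 66°  [△KLB]
3. ∠CBK = 114°  [linear pair at B on LC]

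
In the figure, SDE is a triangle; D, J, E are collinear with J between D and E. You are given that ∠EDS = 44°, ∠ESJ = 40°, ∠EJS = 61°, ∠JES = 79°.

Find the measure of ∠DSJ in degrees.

1. ∠JDS = 44°  [J on ray DE]
2. ∠DJS = 119°  [linear pair at J on DE]
3. ∠DSJ = 17°  [△SDJ]

∠DSJ = 17°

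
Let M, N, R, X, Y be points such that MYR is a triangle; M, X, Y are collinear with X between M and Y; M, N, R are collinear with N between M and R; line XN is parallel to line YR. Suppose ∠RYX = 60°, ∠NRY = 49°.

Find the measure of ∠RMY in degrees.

∠RMY = 71°

1. ∠MYR = 60°  [X on ray YM]
2. ∠MRY = 49°  [N on ray RM]
3. ∠RMY = 71°  [△MYR]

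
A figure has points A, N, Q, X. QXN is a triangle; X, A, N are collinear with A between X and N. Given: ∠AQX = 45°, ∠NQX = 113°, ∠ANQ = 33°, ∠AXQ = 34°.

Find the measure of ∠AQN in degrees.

∠AQN = 68°

1. ∠QAX = 101°  [△QXA]
2. ∠NAQ = 79°  [linear pair at A on XN]
3. ∠AQN = 68°  [△QAN]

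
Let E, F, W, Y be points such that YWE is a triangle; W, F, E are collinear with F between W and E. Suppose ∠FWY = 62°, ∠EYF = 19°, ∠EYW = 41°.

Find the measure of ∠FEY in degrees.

1. ∠EWY = 62°  [F on ray WE]
2. ∠WEY = 77°  [△YWE]
3. ∠FEY = 77°  [F on ray EW]

∠FEY = 77°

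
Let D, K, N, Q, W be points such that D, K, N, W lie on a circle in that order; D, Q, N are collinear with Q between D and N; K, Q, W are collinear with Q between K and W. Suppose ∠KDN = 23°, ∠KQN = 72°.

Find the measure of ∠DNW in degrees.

1. ∠KWN = 23°  [same arc KN]
2. ∠DQW = 72°  [vertical angles at Q]
3. ∠NQW = 108°  [linear pair at Q on DN]
4. ∠DNW = 49°  [△NQW]

∠DNW = 49°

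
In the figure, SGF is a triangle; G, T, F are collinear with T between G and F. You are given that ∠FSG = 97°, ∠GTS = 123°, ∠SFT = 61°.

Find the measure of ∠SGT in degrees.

1. ∠GFS = 61°  [T on ray FG]
2. ∠FGS = 22°  [△SGF]
3. ∠SGT = 22°  [T on ray GF]

∠SGT = 22°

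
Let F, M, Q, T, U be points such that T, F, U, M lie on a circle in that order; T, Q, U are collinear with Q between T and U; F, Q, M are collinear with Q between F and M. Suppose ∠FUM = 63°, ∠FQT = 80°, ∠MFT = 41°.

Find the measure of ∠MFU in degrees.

1. ∠MQU = 80°  [vertical angles at Q]
2. ∠MUT = 41°  [same arc TM]
3. ∠FMU = 59°  [△UQM]
4. ∠MFU = 58°  [△FUM]

∠MFU = 58°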